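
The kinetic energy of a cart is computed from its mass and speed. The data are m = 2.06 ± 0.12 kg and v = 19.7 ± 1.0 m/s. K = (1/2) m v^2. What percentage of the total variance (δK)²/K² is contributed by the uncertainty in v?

(δK/K)² = (1·δm/m)² + (2·δv/v)²
  m term: (1×0.0583)² = 0.00339
  v term: (2×0.0508)² = 0.0103
Total = 0.0137. Share from v = 0.0103/0.0137 = 0.752.

75.2%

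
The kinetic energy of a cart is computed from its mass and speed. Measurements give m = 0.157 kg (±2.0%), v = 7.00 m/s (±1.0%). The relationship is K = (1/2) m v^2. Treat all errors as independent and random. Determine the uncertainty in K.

0.109 J

Since K is a product/quotient, work with relative uncertainties:
  (1·δm/m)² = (1×0.0200)² = 0.000400;  (2·δv/v)² = (2×0.0100)² = 0.000400
δK/K = √(0.000800) = 0.0283
K = 3.85 J, so δK = 0.0283 × 3.85 = 0.109 J.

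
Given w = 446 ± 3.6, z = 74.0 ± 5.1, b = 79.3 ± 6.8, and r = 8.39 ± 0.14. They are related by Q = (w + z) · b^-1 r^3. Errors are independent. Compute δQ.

387

Let u = w + z = 520. δu = √(δw² + δz²) = √(13.0 + 26.0) = 6.24, so δu/u = 0.0120.
Q is then a monomial in u, b, r:
δQ/Q = √((δu/u)² + (-1·δb/b)² + (3·δr/r)²) = √(0.000144 + 0.00735 + 0.00251) = 0.100
Q = 3870, so δQ = 0.100 × 3870 = 387.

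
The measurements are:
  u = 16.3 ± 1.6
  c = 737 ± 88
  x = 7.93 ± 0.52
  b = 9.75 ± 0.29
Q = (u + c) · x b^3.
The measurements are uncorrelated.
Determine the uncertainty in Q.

8.91e+05

Let w = u + c = 753. δw = √(δu² + δc²) = √(2.56 + 7740) = 88.0, so δw/w = 0.117.
Q is then a monomial in w, x, b:
δQ/Q = √((δw/w)² + (1·δx/x)² + (3·δb/b)²) = √(0.0137 + 0.00430 + 0.00796) = 0.161
Q = 5.54e+06, so δQ = 0.161 × 5.54e+06 = 8.91e+05.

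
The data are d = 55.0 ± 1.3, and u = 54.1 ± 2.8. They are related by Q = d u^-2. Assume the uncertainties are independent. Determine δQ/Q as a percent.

For a monomial Q ∝ d, u^-2, fractional errors add in quadrature:
  (1·δd/d)² = (1×0.0236)² = 0.000559;  (-2·δu/u)² = (-2×0.0518)² = 0.0107
δQ/Q = √(0.0113) = 0.106

10.6%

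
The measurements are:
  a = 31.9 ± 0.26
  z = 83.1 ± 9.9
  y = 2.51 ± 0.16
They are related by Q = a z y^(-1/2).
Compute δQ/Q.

0.124

Products/powers → add relative errors in quadrature, weighted by exponent:
  (1·δa/a)² = (1×0.00815)² = 6.64e-05;  (1·δz/z)² = (1×0.119)² = 0.0142;  (−½·δy/y)² = (-0.5×0.0637)² = 0.00102
δQ/Q = √(0.0153) = 0.124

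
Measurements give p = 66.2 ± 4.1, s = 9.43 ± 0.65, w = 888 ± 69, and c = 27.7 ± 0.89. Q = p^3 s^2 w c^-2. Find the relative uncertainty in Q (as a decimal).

Each factor contributes (exponent × relative error)² to (δQ/Q)²:
  (3·δp/p)² = (3×0.0619)² = 0.0345;  (2·δs/s)² = (2×0.0689)² = 0.0190;  (1·δw/w)² = (1×0.0777)² = 0.00604;  (-2·δc/c)² = (-2×0.0321)² = 0.00413
δQ/Q = √(0.0637) = 0.252

0.252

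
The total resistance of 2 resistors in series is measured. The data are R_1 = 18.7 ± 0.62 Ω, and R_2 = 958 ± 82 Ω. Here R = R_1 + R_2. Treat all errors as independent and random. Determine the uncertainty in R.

R is a linear combination, so absolute uncertainties add in quadrature:
  (δR_1)² = 0.384;  (δR_2)² = 6720
δR = √(6720) = 82.0 Ω

82.0 Ω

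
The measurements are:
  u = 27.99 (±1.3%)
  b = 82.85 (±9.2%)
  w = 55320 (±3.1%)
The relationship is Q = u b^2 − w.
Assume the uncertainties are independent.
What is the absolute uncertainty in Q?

Let p = u·b^2 = 192100. δp/p = √((1·δu/u)² + (2·δb/b)²) = √(0.000169 + 0.0339) = 0.184, so δp = 35400.
Q = p − w: δQ = √(δp² + δw²) = √(1.26e+09 + 2.94e+06) = 35500

35500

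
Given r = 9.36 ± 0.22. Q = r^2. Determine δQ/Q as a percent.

Since Q is a product/quotient, work with relative uncertainties:
  (2·δr/r)² = (2×0.0235)² = 0.00221
δQ/Q = √(0.00221) = 0.0470

4.70%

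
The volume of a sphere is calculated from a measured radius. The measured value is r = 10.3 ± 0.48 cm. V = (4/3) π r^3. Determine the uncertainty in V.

Products/powers → add relative errors in quadrature, weighted by exponent:
  (3·δr/r)² = (3×0.0466)² = 0.0195
δV/V = √(0.0195) = 0.140
V = 4580 cm^3, so δV = 0.140 × 4580 = 640 cm^3.

640 cm^3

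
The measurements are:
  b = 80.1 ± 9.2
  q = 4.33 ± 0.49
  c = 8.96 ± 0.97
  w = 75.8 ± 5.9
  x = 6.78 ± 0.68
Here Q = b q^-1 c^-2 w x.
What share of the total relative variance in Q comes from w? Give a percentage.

(δQ/Q)² = (1·δb/b)² + (-1·δq/q)² + (-2·δc/c)² + (1·δw/w)² + (1·δx/x)²
  b term: (1×0.115)² = 0.0132
  q term: (-1×0.113)² = 0.0128
  c term: (-2×0.108)² = 0.0469
  w term: (1×0.0778)² = 0.00606
  x term: (1×0.100)² = 0.0101
Total = 0.0890. Share from w = 0.00606/0.0890 = 0.0681.

6.81%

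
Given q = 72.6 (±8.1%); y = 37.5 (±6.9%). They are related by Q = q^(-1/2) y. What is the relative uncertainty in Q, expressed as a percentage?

Q is a product of powers, so relative uncertainties combine in quadrature:
  (−½·δq/q)² = (-0.5×0.0810)² = 0.00164;  (1·δy/y)² = (1×0.0690)² = 0.00476
δQ/Q = √(0.00640) = 0.0800

8.00%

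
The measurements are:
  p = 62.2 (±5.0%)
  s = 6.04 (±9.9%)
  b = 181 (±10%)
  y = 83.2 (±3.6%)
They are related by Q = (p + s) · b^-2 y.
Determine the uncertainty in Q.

0.0361

Let u = p + s = 68.2. δu = √(δp² + δs²) = √(9.67 + 0.358) = 3.17, so δu/u = 0.0464.
Q is then a monomial in u, b, y:
δQ/Q = √((δu/u)² + (-2·δb/b)² + (1·δy/y)²) = √(0.00215 + 0.0400 + 0.00130) = 0.208
Q = 0.173, so δQ = 0.208 × 0.173 = 0.0361.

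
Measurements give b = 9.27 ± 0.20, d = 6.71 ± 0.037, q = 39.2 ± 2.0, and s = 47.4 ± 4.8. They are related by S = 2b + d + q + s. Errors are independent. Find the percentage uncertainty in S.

Sums and differences: (δS)² = Σ (cᵢ δxᵢ)².
  (2·δb)² = 0.160;  (δd)² = 0.00137;  (δq)² = 4.00;  (δs)² = 23.0
δS = √(27.2) = 5.22
S = 112, so δS/S = 5.22/112 = 0.0466.

4.66%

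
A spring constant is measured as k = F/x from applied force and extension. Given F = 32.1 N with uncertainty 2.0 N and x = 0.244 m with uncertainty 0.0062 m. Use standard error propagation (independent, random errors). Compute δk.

Products/powers → add relative errors in quadrature, weighted by exponent:
  (1·δF/F)² = (1×0.0623)² = 0.00388;  (-1·δx/x)² = (-1×0.0254)² = 0.000646
δk/k = √(0.00453) = 0.0673
k = 132 N/m, so δk = 0.0673 × 132 = 8.85 N/m.

8.85 N/m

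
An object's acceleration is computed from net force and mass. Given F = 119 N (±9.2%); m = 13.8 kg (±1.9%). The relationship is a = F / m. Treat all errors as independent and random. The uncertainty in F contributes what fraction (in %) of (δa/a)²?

(δa/a)² = (1·δF/F)² + (-1·δm/m)²
  F term: (1×0.0920)² = 0.00846
  m term: (-1×0.0190)² = 0.000361
Total = 0.00882. Share from F = 0.00846/0.00882 = 0.959.

95.9%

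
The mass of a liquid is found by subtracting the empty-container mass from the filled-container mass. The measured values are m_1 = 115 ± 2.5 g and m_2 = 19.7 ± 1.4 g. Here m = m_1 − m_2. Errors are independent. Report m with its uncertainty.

95.3 ± 2.87 g

For a sum/difference, combine absolute errors in quadrature:
  (δm_1)² = 6.25;  (δm_2)² = 1.96
δm = √(8.21) = 2.87 g
m = 95.3 g.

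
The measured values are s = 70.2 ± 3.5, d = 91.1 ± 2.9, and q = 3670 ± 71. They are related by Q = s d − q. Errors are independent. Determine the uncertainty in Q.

Let p = s·d = 6400. δp/p = √((1·δs/s)² + (1·δd/d)²) = √(0.00249 + 0.00101) = 0.0592, so δp = 378.
Q = p − q: δQ = √(δp² + δq²) = √(1.43e+05 + 5040) = 385

385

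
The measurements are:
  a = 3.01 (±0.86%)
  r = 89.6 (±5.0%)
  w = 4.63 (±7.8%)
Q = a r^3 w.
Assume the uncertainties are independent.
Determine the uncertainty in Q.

For a monomial Q ∝ a, r^3, w, fractional errors add in quadrature:
  (1·δa/a)² = (1×0.00860)² = 7.4e-05;  (3·δr/r)² = (3×0.0500)² = 0.0225;  (1·δw/w)² = (1×0.0780)² = 0.00608
δQ/Q = √(0.0287) = 0.169
Q = 1e+07, so δQ = 0.169 × 1e+07 = 1.7e+06.

1.7e+06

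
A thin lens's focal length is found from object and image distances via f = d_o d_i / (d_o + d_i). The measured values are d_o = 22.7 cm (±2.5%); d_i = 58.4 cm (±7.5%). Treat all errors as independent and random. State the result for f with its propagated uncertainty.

∂f/∂d_o = (d_i/(d_o+d_i))² = 0.519;  ∂f/∂d_i = (d_o/(d_o+d_i))² = 0.0783
δf = √((∂f/∂d_o · δd_o)² + (∂f/∂d_i · δd_i)²) = √(0.0866 + 0.118) = 0.452 cm
f = 16.3 cm.

16.3 ± 0.452 cm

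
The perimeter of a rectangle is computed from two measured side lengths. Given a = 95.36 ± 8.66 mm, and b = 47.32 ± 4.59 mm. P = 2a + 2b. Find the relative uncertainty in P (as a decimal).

Absolute uncertainties add in quadrature for a linear combination:
  (2·δa)² = 300;  (2·δb)² = 84.3
δP = √(384) = 19.6 mm
P = 285.4 mm, so δP/P = 19.6/285.4 = 0.0687.

0.0687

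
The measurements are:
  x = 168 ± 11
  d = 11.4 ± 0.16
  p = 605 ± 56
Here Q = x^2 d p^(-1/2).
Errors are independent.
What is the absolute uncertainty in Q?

Since Q is a product/quotient, work with relative uncertainties:
  (2·δx/x)² = (2×0.0655)² = 0.0171;  (1·δd/d)² = (1×0.0140)² = 0.000197;  (−½·δp/p)² = (-0.5×0.0926)² = 0.00214
δQ/Q = √(0.0195) = 0.140
Q = 13100, so δQ = 0.140 × 13100 = 1830.

1830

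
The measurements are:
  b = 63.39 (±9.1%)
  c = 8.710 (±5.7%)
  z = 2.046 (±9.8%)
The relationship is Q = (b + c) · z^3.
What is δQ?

188

Let u = b + c = 72.10. δu = √(δb² + δc²) = √(33.3 + 0.246) = 5.79, so δu/u = 0.0803.
Q is then a monomial in u, z:
δQ/Q = √((δu/u)² + (3·δz/z)²) = √(0.00645 + 0.0864) = 0.305
Q = 617.5, so δQ = 0.305 × 617.5 = 188.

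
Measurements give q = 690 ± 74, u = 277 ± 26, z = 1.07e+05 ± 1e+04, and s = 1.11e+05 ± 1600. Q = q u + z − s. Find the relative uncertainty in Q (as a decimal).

0.155

Let p = q·u = 1.91e+05. δp/p = √((1·δq/q)² + (1·δu/u)²) = √(0.0115 + 0.00881) = 0.143, so δp = 27200.
Q = p + z − s: δQ = √(δp² + δz² + δs²) = √(7.42e+08 + 1e+08 + 2.56e+06) = 29100
Q = 1.87e+05, so δQ/Q = 29100/1.87e+05 = 0.155.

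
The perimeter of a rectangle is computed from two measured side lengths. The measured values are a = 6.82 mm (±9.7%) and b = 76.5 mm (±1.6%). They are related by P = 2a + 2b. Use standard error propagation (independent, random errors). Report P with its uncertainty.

Sums and differences: (δP)² = Σ (cᵢ δxᵢ)².
  (2·δa)² = 1.75;  (2·δb)² = 5.99
δP = √(7.74) = 2.78 mm
P = 167 mm.

167 ± 2.78 mm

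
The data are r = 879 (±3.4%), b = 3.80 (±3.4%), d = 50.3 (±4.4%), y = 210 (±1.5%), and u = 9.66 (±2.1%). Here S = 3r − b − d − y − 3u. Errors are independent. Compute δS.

89.7

Each term contributes (cᵢ δxᵢ)² to (δS)²:
  (3·δr)² = 8040;  (δb)² = 0.0167;  (δd)² = 4.90;  (δy)² = 9.92;  (3·δu)² = 0.370
δS = √(8050) = 89.7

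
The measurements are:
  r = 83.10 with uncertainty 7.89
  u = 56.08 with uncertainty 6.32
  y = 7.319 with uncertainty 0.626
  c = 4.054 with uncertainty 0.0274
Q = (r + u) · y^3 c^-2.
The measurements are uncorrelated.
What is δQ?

Let w = r + u = 139.2. δw = √(δr² + δu²) = √(62.3 + 39.9) = 10.1, so δw/w = 0.0726.
Q is then a monomial in w, y, c:
δQ/Q = √((δw/w)² + (3·δy/y)² + (-2·δc/c)²) = √(0.00528 + 0.0658 + 0.000183) = 0.267
Q = 3320, so δQ = 0.267 × 3320 = 887.

887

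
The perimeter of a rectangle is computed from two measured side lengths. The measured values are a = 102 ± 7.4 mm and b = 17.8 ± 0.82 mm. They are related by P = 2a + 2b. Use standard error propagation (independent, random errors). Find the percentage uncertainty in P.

6.21%

P is a linear combination, so absolute uncertainties add in quadrature:
  (2·δa)² = 219;  (2·δb)² = 2.69
δP = √(222) = 14.9 mm
P = 240 mm, so δP/P = 14.9/240 = 0.0621.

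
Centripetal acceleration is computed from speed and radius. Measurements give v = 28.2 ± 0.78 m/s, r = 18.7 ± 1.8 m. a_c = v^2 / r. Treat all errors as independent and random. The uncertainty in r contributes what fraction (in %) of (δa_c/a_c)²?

75.2%

(δa_c/a_c)² = (2·δv/v)² + (-1·δr/r)²
  v term: (2×0.0277)² = 0.00306
  r term: (-1×0.0963)² = 0.00927
Total = 0.0123. Share from r = 0.00927/0.0123 = 0.752.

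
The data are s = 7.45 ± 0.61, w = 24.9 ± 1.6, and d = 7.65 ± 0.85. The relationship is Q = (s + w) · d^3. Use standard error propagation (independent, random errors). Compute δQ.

Let u = s + w = 32.4. δu = √(δs² + δw²) = √(0.372 + 2.56) = 1.71, so δu/u = 0.0529.
Q is then a monomial in u, d:
δQ/Q = √((δu/u)² + (3·δd/d)²) = √(0.00280 + 0.111) = 0.338
Q = 14500, so δQ = 0.338 × 14500 = 4890.

4890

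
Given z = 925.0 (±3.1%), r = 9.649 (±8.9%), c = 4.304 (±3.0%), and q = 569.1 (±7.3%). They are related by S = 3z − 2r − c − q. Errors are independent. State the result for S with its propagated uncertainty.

Each term contributes (cᵢ δxᵢ)² to (δS)²:
  (3·δz)² = 7400;  (2·δr)² = 2.95;  (δc)² = 0.0167;  (δq)² = 1730
δS = √(9130) = 95.5
S = 2182.

2182 ± 95.5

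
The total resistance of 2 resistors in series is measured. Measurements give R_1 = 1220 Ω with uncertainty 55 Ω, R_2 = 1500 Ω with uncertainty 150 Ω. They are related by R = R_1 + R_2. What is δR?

160 Ω

Absolute uncertainties add in quadrature for a linear combination:
  (δR_1)² = 3020;  (δR_2)² = 22500
δR = √(25500) = 160 Ω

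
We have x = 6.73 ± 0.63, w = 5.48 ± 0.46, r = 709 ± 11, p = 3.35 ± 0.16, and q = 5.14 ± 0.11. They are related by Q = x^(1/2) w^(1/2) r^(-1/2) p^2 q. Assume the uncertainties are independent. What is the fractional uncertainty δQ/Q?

Products/powers → add relative errors in quadrature, weighted by exponent:
  (½·δx/x)² = (0.5×0.0936)² = 0.00219;  (½·δw/w)² = (0.5×0.0839)² = 0.00176;  (−½·δr/r)² = (-0.5×0.0155)² = 6.02e-05;  (2·δp/p)² = (2×0.0478)² = 0.00912;  (1·δq/q)² = (1×0.0214)² = 0.000458
δQ/Q = √(0.0136) = 0.117

0.117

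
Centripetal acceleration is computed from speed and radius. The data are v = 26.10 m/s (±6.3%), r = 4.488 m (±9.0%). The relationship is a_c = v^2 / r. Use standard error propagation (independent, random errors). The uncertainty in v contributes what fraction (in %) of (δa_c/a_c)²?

(δa_c/a_c)² = (2·δv/v)² + (-1·δr/r)²
  v term: (2×0.0630)² = 0.0159
  r term: (-1×0.0900)² = 0.00810
Total = 0.0240. Share from v = 0.0159/0.0240 = 0.662.

66.2%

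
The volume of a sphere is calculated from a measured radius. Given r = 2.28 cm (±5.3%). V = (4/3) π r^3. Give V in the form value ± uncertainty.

V ∝ r^3, so δV/V = |3| · δr/r = 3 × 0.0530 = 0.159.
V = 49.6 cm^3, so δV = 0.159 × 49.6 = 7.89 cm^3.

49.6 ± 7.89 cm^3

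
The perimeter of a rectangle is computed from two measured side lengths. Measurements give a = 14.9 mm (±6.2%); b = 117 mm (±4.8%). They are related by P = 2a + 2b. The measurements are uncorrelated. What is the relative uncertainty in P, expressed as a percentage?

P is a linear combination, so absolute uncertainties add in quadrature:
  (2·δa)² = 3.41;  (2·δb)² = 126
δP = √(130) = 11.4 mm
P = 264 mm, so δP/P = 11.4/264 = 0.0431.

4.31%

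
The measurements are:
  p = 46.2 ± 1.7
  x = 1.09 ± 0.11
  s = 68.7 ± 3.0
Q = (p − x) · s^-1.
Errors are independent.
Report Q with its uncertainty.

Let u = p − x = 45.1. δu = √(δp² + δx²) = √(2.89 + 0.0121) = 1.70, so δu/u = 0.0378.
Q is then a monomial in u, s:
δQ/Q = √((δu/u)² + (-1·δs/s)²) = √(0.00143 + 0.00191) = 0.0577
Q = 0.657, so δQ = 0.0577 × 0.657 = 0.0379.

0.657 ± 0.0379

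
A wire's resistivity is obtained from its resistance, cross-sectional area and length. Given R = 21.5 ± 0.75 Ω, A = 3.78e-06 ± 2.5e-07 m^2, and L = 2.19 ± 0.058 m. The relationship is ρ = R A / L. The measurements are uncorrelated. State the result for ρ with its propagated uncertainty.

Since ρ is a product/quotient, work with relative uncertainties:
  (1·δR/R)² = (1×0.0349)² = 0.00122;  (1·δA/A)² = (1×0.0661)² = 0.00437;  (-1·δL/L)² = (-1×0.0265)² = 0.000701
δρ/ρ = √(0.00629) = 0.0793
ρ = 3.71e-05 Ω·m, so δρ = 0.0793 × 3.71e-05 = 2.94e-06 Ω·m.

(3.71 ± 0.294) × 10^-5 Ω·m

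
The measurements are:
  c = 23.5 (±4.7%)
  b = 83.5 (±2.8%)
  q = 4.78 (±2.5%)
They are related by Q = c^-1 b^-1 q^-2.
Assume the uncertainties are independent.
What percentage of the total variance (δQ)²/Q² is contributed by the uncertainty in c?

40.2%

(δQ/Q)² = (-1·δc/c)² + (-1·δb/b)² + (-2·δq/q)²
  c term: (-1×0.0470)² = 0.00221
  b term: (-1×0.0280)² = 0.000784
  q term: (-2×0.0250)² = 0.00250
Total = 0.00549. Share from c = 0.00221/0.00549 = 0.402.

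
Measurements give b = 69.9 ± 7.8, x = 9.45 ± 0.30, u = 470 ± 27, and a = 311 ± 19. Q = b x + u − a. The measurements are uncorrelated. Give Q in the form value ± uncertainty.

820 ± 83.4

Let p = b·x = 661. δp/p = √((1·δb/b)² + (1·δx/x)²) = √(0.0125 + 0.00101) = 0.116, so δp = 76.6.
Q = p + u − a: δQ = √(δp² + δu² + δa²) = √(5870 + 729 + 361) = 83.4
Q = 820.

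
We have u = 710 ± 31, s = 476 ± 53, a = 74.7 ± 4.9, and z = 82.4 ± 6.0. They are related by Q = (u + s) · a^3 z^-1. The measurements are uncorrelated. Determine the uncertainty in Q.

Let w = u + s = 1190. δw = √(δu² + δs²) = √(961 + 2810) = 61.4, so δw/w = 0.0518.
Q is then a monomial in w, a, z:
δQ/Q = √((δw/w)² + (3·δa/a)² + (-1·δz/z)²) = √(0.00268 + 0.0387 + 0.00530) = 0.216
Q = 6e+06, so δQ = 0.216 × 6e+06 = 1.3e+06.

1.3e+06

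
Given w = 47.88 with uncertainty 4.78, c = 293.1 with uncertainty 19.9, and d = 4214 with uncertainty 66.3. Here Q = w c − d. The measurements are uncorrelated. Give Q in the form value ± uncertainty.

Let p = w·c = 14030. δp/p = √((1·δw/w)² + (1·δc/c)²) = √(0.00997 + 0.00461) = 0.121, so δp = 1690.
Q = p − d: δQ = √(δp² + δd²) = √(2.87e+06 + 4400) = 1700
Q = 9820.

9820 ± 1700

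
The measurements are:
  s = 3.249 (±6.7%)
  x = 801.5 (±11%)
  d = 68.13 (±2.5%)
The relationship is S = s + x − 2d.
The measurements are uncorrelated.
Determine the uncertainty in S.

88.2

For a sum/difference, combine absolute errors in quadrature:
  (δs)² = 0.0474;  (δx)² = 7770;  (2·δd)² = 11.6
δS = √(7780) = 88.2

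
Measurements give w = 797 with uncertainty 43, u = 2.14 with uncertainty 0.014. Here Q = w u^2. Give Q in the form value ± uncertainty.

Relative error in a monomial: (δQ/Q)² = Σ (nᵢ · δxᵢ/xᵢ)².
  (1·δw/w)² = (1×0.0540)² = 0.00291;  (2·δu/u)² = (2×0.00654)² = 0.000171
δQ/Q = √(0.00308) = 0.0555
Q = 3650, so δQ = 0.0555 × 3650 = 203.

3650 ± 203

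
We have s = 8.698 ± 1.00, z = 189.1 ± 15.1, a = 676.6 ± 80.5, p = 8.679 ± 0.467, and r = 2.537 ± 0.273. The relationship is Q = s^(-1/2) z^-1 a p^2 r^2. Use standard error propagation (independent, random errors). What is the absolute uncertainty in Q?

168

Q is a product of powers, so relative uncertainties combine in quadrature:
  (−½·δs/s)² = (-0.5×0.115)² = 0.00330;  (-1·δz/z)² = (-1×0.0799)² = 0.00638;  (1·δa/a)² = (1×0.119)² = 0.0142;  (2·δp/p)² = (2×0.0538)² = 0.0116;  (2·δr/r)² = (2×0.108)² = 0.0463
δQ/Q = √(0.0817) = 0.286
Q = 588.2, so δQ = 0.286 × 588.2 = 168.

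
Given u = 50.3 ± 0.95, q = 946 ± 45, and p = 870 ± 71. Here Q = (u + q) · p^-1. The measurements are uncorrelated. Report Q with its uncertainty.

1.15 ± 0.107

Let w = u + q = 996. δw = √(δu² + δq²) = √(0.902 + 2020) = 45.0, so δw/w = 0.0452.
Q is then a monomial in w, p:
δQ/Q = √((δw/w)² + (-1·δp/p)²) = √(0.00204 + 0.00666) = 0.0933
Q = 1.15, so δQ = 0.0933 × 1.15 = 0.107.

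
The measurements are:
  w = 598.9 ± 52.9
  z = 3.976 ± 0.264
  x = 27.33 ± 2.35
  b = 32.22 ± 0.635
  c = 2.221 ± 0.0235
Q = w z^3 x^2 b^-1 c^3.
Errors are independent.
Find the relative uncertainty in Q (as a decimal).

0.280

For a monomial Q ∝ w, z^3, x^2, b^-1, c^3, fractional errors add in quadrature:
  (1·δw/w)² = (1×0.0883)² = 0.00780;  (3·δz/z)² = (3×0.0664)² = 0.0397;  (2·δx/x)² = (2×0.0860)² = 0.0296;  (-1·δb/b)² = (-1×0.0197)² = 0.000388;  (3·δc/c)² = (3×0.0106)² = 0.00101
δQ/Q = √(0.0785) = 0.280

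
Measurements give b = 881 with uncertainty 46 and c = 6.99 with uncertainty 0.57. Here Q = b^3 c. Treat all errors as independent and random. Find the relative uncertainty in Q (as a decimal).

0.177

Products/powers → add relative errors in quadrature, weighted by exponent:
  (3·δb/b)² = (3×0.0522)² = 0.0245;  (1·δc/c)² = (1×0.0815)² = 0.00665
δQ/Q = √(0.0312) = 0.177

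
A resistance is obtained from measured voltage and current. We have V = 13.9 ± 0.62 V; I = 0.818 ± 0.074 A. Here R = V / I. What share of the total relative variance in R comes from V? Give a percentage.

19.6%

(δR/R)² = (1·δV/V)² + (-1·δI/I)²
  V term: (1×0.0446)² = 0.00199
  I term: (-1×0.0905)² = 0.00818
Total = 0.0102. Share from V = 0.00199/0.0102 = 0.196.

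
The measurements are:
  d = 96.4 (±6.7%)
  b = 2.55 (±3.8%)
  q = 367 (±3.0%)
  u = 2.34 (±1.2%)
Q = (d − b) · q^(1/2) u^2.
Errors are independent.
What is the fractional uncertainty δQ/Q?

Let w = d − b = 93.9. δw = √(δd² + δb²) = √(41.7 + 0.00939) = 6.46, so δw/w = 0.0688.
Q is then a monomial in w, q, u:
δQ/Q = √((δw/w)² + (½·δq/q)² + (2·δu/u)²) = √(0.00474 + 0.000225 + 0.000576) = 0.0744

0.0744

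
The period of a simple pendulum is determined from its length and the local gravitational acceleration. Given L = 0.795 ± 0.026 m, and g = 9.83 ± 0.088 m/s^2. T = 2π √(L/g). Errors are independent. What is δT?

T is a product of powers, so relative uncertainties combine in quadrature:
  (½·δL/L)² = (0.5×0.0327)² = 0.000267;  (−½·δg/g)² = (-0.5×0.00895)² = 2e-05
δT/T = √(0.000287) = 0.0170
T = 1.79 s, so δT = 0.0170 × 1.79 = 0.0303 s.

0.0303 s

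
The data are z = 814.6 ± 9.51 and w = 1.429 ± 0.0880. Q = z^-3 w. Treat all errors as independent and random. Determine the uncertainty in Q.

1.87e-10

Products/powers → add relative errors in quadrature, weighted by exponent:
  (-3·δz/z)² = (-3×0.0117)² = 0.00123;  (1·δw/w)² = (1×0.0616)² = 0.00379
δQ/Q = √(0.00502) = 0.0708
Q = 2.644e-09, so δQ = 0.0708 × 2.644e-09 = 1.87e-10.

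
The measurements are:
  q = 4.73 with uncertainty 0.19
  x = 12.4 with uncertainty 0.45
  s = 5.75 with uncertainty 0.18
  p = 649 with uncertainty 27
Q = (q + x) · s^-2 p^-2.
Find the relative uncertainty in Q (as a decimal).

Let u = q + x = 17.1. δu = √(δq² + δx²) = √(0.0361 + 0.203) = 0.488, so δu/u = 0.0285.
Q is then a monomial in u, s, p:
δQ/Q = √((δu/u)² + (-2·δs/s)² + (-2·δp/p)²) = √(0.000813 + 0.00392 + 0.00692) = 0.108

0.108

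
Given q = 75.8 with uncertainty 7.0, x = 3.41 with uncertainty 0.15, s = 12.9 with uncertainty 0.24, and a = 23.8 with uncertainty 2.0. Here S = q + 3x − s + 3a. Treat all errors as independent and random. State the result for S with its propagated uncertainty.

145 ± 9.23

Each term contributes (cᵢ δxᵢ)² to (δS)²:
  (δq)² = 49.0;  (3·δx)² = 0.202;  (δs)² = 0.0576;  (3·δa)² = 36.0
δS = √(85.3) = 9.23
S = 145.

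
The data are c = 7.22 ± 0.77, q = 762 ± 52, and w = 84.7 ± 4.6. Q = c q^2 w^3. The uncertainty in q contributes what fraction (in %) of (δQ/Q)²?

32.9%

(δQ/Q)² = (1·δc/c)² + (2·δq/q)² + (3·δw/w)²
  c term: (1×0.107)² = 0.0114
  q term: (2×0.0682)² = 0.0186
  w term: (3×0.0543)² = 0.0265
Total = 0.0565. Share from q = 0.0186/0.0565 = 0.329.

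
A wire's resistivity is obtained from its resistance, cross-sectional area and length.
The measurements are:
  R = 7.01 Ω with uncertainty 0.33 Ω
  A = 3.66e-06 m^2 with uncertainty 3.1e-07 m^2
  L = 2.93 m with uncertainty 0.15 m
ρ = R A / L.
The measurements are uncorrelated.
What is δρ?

9.6e-07 Ω·m

Each factor contributes (exponent × relative error)² to (δρ/ρ)²:
  (1·δR/R)² = (1×0.0471)² = 0.00222;  (1·δA/A)² = (1×0.0847)² = 0.00717;  (-1·δL/L)² = (-1×0.0512)² = 0.00262
δρ/ρ = √(0.0120) = 0.110
ρ = 8.76e-06 Ω·m, so δρ = 0.110 × 8.76e-06 = 9.6e-07 Ω·m.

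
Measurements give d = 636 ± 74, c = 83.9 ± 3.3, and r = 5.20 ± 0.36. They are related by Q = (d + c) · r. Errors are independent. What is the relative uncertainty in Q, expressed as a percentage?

Let u = d + c = 720. δu = √(δd² + δc²) = √(5480 + 10.9) = 74.1, so δu/u = 0.103.
Q is then a monomial in u, r:
δQ/Q = √((δu/u)² + (1·δr/r)²) = √(0.0106 + 0.00479) = 0.124

12.4%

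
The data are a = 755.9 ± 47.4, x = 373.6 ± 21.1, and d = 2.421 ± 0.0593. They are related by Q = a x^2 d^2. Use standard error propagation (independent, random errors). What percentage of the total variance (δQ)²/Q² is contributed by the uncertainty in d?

(δQ/Q)² = (1·δa/a)² + (2·δx/x)² + (2·δd/d)²
  a term: (1×0.0627)² = 0.00393
  x term: (2×0.0565)² = 0.0128
  d term: (2×0.0245)² = 0.00240
Total = 0.0191. Share from d = 0.00240/0.0191 = 0.126.

12.6%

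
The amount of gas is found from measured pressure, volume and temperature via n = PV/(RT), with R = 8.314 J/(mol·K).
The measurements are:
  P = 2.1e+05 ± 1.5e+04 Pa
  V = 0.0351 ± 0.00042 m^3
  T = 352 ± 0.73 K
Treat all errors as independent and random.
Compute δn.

n is a product of powers, so relative uncertainties combine in quadrature:
  (1·δP/P)² = (1×0.0714)² = 0.00510;  (1·δV/V)² = (1×0.0120)² = 0.000143;  (-1·δT/T)² = (-1×0.00207)² = 4.3e-06
δn/n = √(0.00525) = 0.0725
n = 2.52 mol, so δn = 0.0725 × 2.52 = 0.182 mol.

0.182 mol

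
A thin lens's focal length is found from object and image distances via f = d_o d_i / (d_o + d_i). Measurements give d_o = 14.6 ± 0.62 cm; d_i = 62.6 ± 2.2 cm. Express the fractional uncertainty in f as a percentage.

3.51%

∂f/∂d_o = (d_i/(d_o+d_i))² = 0.658;  ∂f/∂d_i = (d_o/(d_o+d_i))² = 0.0358
δf = √((∂f/∂d_o · δd_o)² + (∂f/∂d_i · δd_i)²) = √(0.166 + 0.00619) = 0.415 cm
f = 11.8 cm, so δf/f = 0.415/11.8 = 0.0351.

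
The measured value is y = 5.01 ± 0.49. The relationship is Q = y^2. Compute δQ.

Q ∝ y^2, so δQ/Q = |2| · δy/y = 2 × 0.0978 = 0.196.
Q = 25.1, so δQ = 0.196 × 25.1 = 4.91.

4.91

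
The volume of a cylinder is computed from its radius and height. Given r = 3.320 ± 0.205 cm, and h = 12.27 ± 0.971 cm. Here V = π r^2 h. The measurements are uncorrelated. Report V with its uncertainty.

Each factor contributes (exponent × relative error)² to (δV/V)²:
  (2·δr/r)² = (2×0.0617)² = 0.0153;  (1·δh/h)² = (1×0.0791)² = 0.00626
δV/V = √(0.0215) = 0.147
V = 424.9 cm^3, so δV = 0.147 × 424.9 = 62.3 cm^3.

424.9 ± 62.3 cm^3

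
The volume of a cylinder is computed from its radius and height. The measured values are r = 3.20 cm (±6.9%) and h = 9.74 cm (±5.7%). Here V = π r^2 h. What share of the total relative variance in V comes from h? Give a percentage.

(δV/V)² = (2·δr/r)² + (1·δh/h)²
  r term: (2×0.0690)² = 0.0190
  h term: (1×0.0570)² = 0.00325
Total = 0.0223. Share from h = 0.00325/0.0223 = 0.146.

14.6%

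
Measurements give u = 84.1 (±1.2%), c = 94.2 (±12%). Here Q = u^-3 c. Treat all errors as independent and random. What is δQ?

Products/powers → add relative errors in quadrature, weighted by exponent:
  (-3·δu/u)² = (-3×0.0120)² = 0.00130;  (1·δc/c)² = (1×0.120)² = 0.0144
δQ/Q = √(0.0157) = 0.125
Q = 0.000158, so δQ = 0.125 × 0.000158 = 1.98e-05.

1.98e-05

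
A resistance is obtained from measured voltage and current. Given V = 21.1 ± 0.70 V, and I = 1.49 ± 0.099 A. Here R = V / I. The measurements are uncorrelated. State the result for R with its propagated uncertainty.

14.2 ± 1.05 Ω

Products/powers → add relative errors in quadrature, weighted by exponent:
  (1·δV/V)² = (1×0.0332)² = 0.00110;  (-1·δI/I)² = (-1×0.0664)² = 0.00441
δR/R = √(0.00552) = 0.0743
R = 14.2 Ω, so δR = 0.0743 × 14.2 = 1.05 Ω.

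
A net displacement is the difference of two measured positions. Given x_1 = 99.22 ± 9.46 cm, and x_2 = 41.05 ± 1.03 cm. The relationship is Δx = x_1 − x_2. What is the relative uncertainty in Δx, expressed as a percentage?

16.4%

Absolute uncertainties add in quadrature for a linear combination:
  (δx_1)² = 89.5;  (δx_2)² = 1.06
δΔx = √(90.6) = 9.52 cm
Δx = 58.17 cm, so δΔx/Δx = 9.52/58.17 = 0.164.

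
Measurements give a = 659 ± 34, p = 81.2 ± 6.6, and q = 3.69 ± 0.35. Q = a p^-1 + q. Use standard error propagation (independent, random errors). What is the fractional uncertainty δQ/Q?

Let w = a·p^-1 = 8.12. δw/w = √((1·δa/a)² + (-1·δp/p)²) = √(0.00266 + 0.00661) = 0.0963, so δw = 0.781.
Q = w + q: δQ = √(δw² + δq²) = √(0.610 + 0.122) = 0.856
Q = 11.8, so δQ/Q = 0.856/11.8 = 0.0725.

0.0725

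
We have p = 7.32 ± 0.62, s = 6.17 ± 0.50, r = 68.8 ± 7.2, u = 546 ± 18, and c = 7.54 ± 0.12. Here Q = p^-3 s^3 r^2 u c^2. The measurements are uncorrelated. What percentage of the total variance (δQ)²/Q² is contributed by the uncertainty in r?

(δQ/Q)² = (-3·δp/p)² + (3·δs/s)² + (2·δr/r)² + (1·δu/u)² + (2·δc/c)²
  p term: (-3×0.0847)² = 0.0646
  s term: (3×0.0810)² = 0.0591
  r term: (2×0.105)² = 0.0438
  u term: (1×0.0330)² = 0.00109
  c term: (2×0.0159)² = 0.00101
Total = 0.170. Share from r = 0.0438/0.170 = 0.258.

25.8%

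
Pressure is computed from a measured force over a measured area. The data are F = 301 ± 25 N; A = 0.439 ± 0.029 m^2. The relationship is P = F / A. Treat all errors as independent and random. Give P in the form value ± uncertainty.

686 ± 72.8 Pa

Each factor contributes (exponent × relative error)² to (δP/P)²:
  (1·δF/F)² = (1×0.0831)² = 0.00690;  (-1·δA/A)² = (-1×0.0661)² = 0.00436
δP/P = √(0.0113) = 0.106
P = 686 Pa, so δP = 0.106 × 686 = 72.8 Pa.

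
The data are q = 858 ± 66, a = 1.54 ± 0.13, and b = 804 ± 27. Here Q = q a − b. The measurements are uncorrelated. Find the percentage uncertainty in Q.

Let p = q·a = 1320. δp/p = √((1·δq/q)² + (1·δa/a)²) = √(0.00592 + 0.00713) = 0.114, so δp = 151.
Q = p − b: δQ = √(δp² + δb²) = √(22800 + 729) = 153
Q = 517, so δQ/Q = 153/517 = 0.296.

29.6%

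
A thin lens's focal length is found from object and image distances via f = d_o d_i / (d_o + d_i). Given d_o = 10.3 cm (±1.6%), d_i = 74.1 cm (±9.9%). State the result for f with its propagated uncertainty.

9.04 ± 0.168 cm

∂f/∂d_o = (d_i/(d_o+d_i))² = 0.771;  ∂f/∂d_i = (d_o/(d_o+d_i))² = 0.0149
δf = √((∂f/∂d_o · δd_o)² + (∂f/∂d_i · δd_i)²) = √(0.0161 + 0.0119) = 0.168 cm
f = 9.04 cm.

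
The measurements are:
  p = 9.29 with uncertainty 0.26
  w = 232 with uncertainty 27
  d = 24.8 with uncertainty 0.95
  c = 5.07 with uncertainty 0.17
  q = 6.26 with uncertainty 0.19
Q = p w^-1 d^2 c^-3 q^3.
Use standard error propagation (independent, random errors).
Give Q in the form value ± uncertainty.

46.4 ± 9.11

Products/powers → add relative errors in quadrature, weighted by exponent:
  (1·δp/p)² = (1×0.0280)² = 0.000783;  (-1·δw/w)² = (-1×0.116)² = 0.0135;  (2·δd/d)² = (2×0.0383)² = 0.00587;  (-3·δc/c)² = (-3×0.0335)² = 0.0101;  (3·δq/q)² = (3×0.0304)² = 0.00829
δQ/Q = √(0.0386) = 0.196
Q = 46.4, so δQ = 0.196 × 46.4 = 9.11.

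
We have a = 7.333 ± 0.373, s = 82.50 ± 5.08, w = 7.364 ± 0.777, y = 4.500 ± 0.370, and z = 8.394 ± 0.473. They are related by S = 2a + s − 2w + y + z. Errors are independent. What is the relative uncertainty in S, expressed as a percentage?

5.66%

Absolute uncertainties add in quadrature for a linear combination:
  (2·δa)² = 0.557;  (δs)² = 25.8;  (2·δw)² = 2.41;  (δy)² = 0.137;  (δz)² = 0.224
δS = √(29.1) = 5.40
S = 95.33, so δS/S = 5.40/95.33 = 0.0566.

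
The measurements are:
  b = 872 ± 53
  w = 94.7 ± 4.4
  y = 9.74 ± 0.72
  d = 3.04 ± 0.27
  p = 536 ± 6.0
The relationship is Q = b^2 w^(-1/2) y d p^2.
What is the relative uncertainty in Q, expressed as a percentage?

17.1%

Q is a product of powers, so relative uncertainties combine in quadrature:
  (2·δb/b)² = (2×0.0608)² = 0.0148;  (−½·δw/w)² = (-0.5×0.0465)² = 0.000540;  (1·δy/y)² = (1×0.0739)² = 0.00546;  (1·δd/d)² = (1×0.0888)² = 0.00789;  (2·δp/p)² = (2×0.0112)² = 0.000501
δQ/Q = √(0.0292) = 0.171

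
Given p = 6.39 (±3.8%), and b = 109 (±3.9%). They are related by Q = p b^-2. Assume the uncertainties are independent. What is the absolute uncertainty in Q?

Relative error in a monomial: (δQ/Q)² = Σ (nᵢ · δxᵢ/xᵢ)².
  (1·δp/p)² = (1×0.0380)² = 0.00144;  (-2·δb/b)² = (-2×0.0390)² = 0.00608
δQ/Q = √(0.00753) = 0.0868
Q = 0.000538, so δQ = 0.0868 × 0.000538 = 4.67e-05.

4.67e-05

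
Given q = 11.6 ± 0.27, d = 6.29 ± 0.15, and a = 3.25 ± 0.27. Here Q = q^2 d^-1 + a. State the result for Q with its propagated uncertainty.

24.6 ± 1.15

Let p = q^2·d^-1 = 21.4. δp/p = √((2·δq/q)² + (-1·δd/d)²) = √(0.00217 + 0.000569) = 0.0523, so δp = 1.12.
Q = p + a: δQ = √(δp² + δa²) = √(1.25 + 0.0729) = 1.15
Q = 24.6.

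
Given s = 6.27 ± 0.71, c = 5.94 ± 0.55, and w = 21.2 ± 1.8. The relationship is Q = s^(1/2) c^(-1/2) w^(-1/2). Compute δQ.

0.0189

For a monomial Q ∝ s^(1/2), c^(-1/2), w^(-1/2), fractional errors add in quadrature:
  (½·δs/s)² = (0.5×0.113)² = 0.00321;  (−½·δc/c)² = (-0.5×0.0926)² = 0.00214;  (−½·δw/w)² = (-0.5×0.0849)² = 0.00180
δQ/Q = √(0.00715) = 0.0846
Q = 0.223, so δQ = 0.0846 × 0.223 = 0.0189.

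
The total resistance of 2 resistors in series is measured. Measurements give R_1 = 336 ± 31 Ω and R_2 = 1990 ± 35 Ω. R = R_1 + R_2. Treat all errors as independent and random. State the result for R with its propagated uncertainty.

2330 ± 46.8 Ω

Each term contributes (cᵢ δxᵢ)² to (δR)²:
  (δR_1)² = 961;  (δR_2)² = 1220
δR = √(2190) = 46.8 Ω
R = 2330 Ω.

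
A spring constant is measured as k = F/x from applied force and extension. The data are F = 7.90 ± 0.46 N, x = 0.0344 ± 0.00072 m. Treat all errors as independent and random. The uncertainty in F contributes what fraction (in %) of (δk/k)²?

(δk/k)² = (1·δF/F)² + (-1·δx/x)²
  F term: (1×0.0582)² = 0.00339
  x term: (-1×0.0209)² = 0.000438
Total = 0.00383. Share from F = 0.00339/0.00383 = 0.886.

88.6%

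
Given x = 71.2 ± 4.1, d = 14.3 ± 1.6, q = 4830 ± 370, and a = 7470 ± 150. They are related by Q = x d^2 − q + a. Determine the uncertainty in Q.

Let p = x·d^2 = 14600. δp/p = √((1·δx/x)² + (2·δd/d)²) = √(0.00332 + 0.0501) = 0.231, so δp = 3360.
Q = p − q + a: δQ = √(δp² + δq² + δa²) = √(1.13e+07 + 1.37e+05 + 22500) = 3390

3390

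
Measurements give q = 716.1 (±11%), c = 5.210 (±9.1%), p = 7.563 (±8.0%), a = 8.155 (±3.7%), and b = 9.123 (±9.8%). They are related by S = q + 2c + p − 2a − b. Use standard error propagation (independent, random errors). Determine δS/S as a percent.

Sums and differences: (δS)² = Σ (cᵢ δxᵢ)².
  (δq)² = 6200;  (2·δc)² = 0.899;  (δp)² = 0.366;  (2·δa)² = 0.364;  (δb)² = 0.799
δS = √(6210) = 78.8
S = 708.6, so δS/S = 78.8/708.6 = 0.111.

11.1%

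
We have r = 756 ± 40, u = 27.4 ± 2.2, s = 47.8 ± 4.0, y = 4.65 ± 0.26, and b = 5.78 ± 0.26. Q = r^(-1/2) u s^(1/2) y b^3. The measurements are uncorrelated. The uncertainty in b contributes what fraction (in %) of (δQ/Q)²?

(δQ/Q)² = (−½·δr/r)² + (1·δu/u)² + (½·δs/s)² + (1·δy/y)² + (3·δb/b)²
  r term: (-0.5×0.0529)² = 0.000700
  u term: (1×0.0803)² = 0.00645
  s term: (0.5×0.0837)² = 0.00175
  y term: (1×0.0559)² = 0.00313
  b term: (3×0.0450)² = 0.0182
Total = 0.0302. Share from b = 0.0182/0.0302 = 0.602.

60.2%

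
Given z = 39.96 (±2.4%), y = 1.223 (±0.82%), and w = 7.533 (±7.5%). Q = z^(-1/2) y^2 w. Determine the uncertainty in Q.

0.139

Relative error in a monomial: (δQ/Q)² = Σ (nᵢ · δxᵢ/xᵢ)².
  (−½·δz/z)² = (-0.5×0.0240)² = 0.000144;  (2·δy/y)² = (2×0.00820)² = 0.000269;  (1·δw/w)² = (1×0.0750)² = 0.00562
δQ/Q = √(0.00604) = 0.0777
Q = 1.782, so δQ = 0.0777 × 1.782 = 0.139.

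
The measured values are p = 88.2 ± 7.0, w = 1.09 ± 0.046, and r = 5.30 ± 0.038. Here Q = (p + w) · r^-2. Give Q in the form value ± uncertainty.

Let u = p + w = 89.3. δu = √(δp² + δw²) = √(49.0 + 0.00212) = 7.00, so δu/u = 0.0784.
Q is then a monomial in u, r:
δQ/Q = √((δu/u)² + (-2·δr/r)²) = √(0.00615 + 0.000206) = 0.0797
Q = 3.18, so δQ = 0.0797 × 3.18 = 0.253.

3.18 ± 0.253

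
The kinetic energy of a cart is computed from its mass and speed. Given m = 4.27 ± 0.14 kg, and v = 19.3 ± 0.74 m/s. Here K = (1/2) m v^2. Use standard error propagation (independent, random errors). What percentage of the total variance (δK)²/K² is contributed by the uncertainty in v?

(δK/K)² = (1·δm/m)² + (2·δv/v)²
  m term: (1×0.0328)² = 0.00107
  v term: (2×0.0383)² = 0.00588
Total = 0.00696. Share from v = 0.00588/0.00696 = 0.845.

84.5%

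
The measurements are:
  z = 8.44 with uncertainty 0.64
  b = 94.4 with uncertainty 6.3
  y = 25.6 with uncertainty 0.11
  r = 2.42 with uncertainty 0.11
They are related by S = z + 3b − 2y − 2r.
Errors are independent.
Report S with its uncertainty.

Each term contributes (cᵢ δxᵢ)² to (δS)²:
  (δz)² = 0.410;  (3·δb)² = 357;  (2·δy)² = 0.0484;  (2·δr)² = 0.0484
δS = √(358) = 18.9
S = 236.

236 ± 18.9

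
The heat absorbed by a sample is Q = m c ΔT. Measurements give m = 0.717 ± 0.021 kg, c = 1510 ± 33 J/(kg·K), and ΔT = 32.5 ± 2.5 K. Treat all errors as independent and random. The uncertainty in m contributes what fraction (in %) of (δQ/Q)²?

11.8%

(δQ/Q)² = (1·δm/m)² + (1·δc/c)² + (1·δΔT/ΔT)²
  m term: (1×0.0293)² = 0.000858
  c term: (1×0.0219)² = 0.000478
  ΔT term: (1×0.0769)² = 0.00592
Total = 0.00725. Share from m = 0.000858/0.00725 = 0.118.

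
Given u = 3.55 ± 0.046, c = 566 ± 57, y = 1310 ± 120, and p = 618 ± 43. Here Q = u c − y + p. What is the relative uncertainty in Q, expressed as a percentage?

Let w = u·c = 2010. δw/w = √((1·δu/u)² + (1·δc/c)²) = √(0.000168 + 0.0101) = 0.102, so δw = 204.
Q = w − y + p: δQ = √(δw² + δy² + δp²) = √(41600 + 14400 + 1850) = 241
Q = 1320, so δQ/Q = 241/1320 = 0.183.

18.3%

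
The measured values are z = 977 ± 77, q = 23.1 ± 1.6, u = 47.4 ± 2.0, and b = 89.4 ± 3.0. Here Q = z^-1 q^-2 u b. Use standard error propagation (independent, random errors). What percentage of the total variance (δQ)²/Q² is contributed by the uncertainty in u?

(δQ/Q)² = (-1·δz/z)² + (-2·δq/q)² + (1·δu/u)² + (1·δb/b)²
  z term: (-1×0.0788)² = 0.00621
  q term: (-2×0.0693)² = 0.0192
  u term: (1×0.0422)² = 0.00178
  b term: (1×0.0336)² = 0.00113
Total = 0.0283. Share from u = 0.00178/0.0283 = 0.0629.

6.29%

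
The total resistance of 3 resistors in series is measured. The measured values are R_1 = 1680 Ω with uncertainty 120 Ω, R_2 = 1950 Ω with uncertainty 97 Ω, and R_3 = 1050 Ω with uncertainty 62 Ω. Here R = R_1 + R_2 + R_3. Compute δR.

R is a linear combination, so absolute uncertainties add in quadrature:
  (δR_1)² = 14400;  (δR_2)² = 9410;  (δR_3)² = 3840
δR = √(27700) = 166 Ω

166 Ω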